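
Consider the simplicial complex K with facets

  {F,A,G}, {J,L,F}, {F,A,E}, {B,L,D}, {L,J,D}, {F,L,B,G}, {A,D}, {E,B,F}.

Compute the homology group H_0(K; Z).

H_0 = Z.

We work with the vertex ordering A < B < D < E < F < G < J < L. The simplices of K, each written with vertices in increasing order, are:

  0-simplices (8): A, B, D, E, F, G, J, L
  1-simplices (17): AD, AE, AF, AG, BD, BE, BF, BG, BL, DJ, DL, EF, FG, FJ, FL, GL, JL
  2-simplices (10): AEF, AFG, BDL, BEF, BFG, BFL, BGL, DJL, FGL, FJL
  3-simplices (1): BFGL

Hence C_0 ≅ Z^8, C_1 ≅ Z^17, C_2 ≅ Z^10, C_3 ≅ Z^1.

The boundary map ∂_1: C_1 → C_0 is given by ∂[p,q] = [q] − [p].
This gives a 8×17 integer matrix of rank 7; reducing to Smith normal form yields diagonal entries (1,1,1,1,1,1,1).

Boundary ∂_2: C_2 → C_1 acts by ∂[p,q,r] = [q,r] − [p,r] + [p,q]. For instance
  ∂AFG = FG − AG + AF,
  ∂FJL = JL − FL + FJ.
As a 17×10 matrix over Z this has rank 9, with invariant factors (1,1,1,1,1,1,1,1,1).

∂_3: C_3 → C_2 sends each 3-simplex σ to the alternating sum Σ_i (−1)^i (σ with its i-th vertex removed). For instance
  ∂BFGL = FGL − BGL + BFL − BFG.
As a 10×1 matrix over Z this has rank 1, with invariant factors (1).

Computing H_k = (kernel of ∂_k) / (image of ∂_{k+1}):

  H_0: rank C_0 − rank ∂_1 = 8 − 7 = 1, and the invariant factors of ∂_1 are all 1, so H_0 ≅ Z.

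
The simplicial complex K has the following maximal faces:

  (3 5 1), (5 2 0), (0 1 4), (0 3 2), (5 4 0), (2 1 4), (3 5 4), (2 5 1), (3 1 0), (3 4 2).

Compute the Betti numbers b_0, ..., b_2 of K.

b_0 = 1, b_1 = 0, b_2 = 0.

Take the total order 0 < 1 < 2 < 3 < 4 < 5 on the vertex set. Then K (dimension 2) consists of the simplices:

  0-simplices (6): [0], [1], [2], [3], [4], [5]
  1-simplices (15): [0,1], [0,2], [0,3], [0,4], [0,5], [1,2], [1,3], [1,4], [1,5], [2,3], [2,4], [2,5], [3,4], [3,5], [4,5]
  2-simplices (10): [0,1,3], [0,1,4], [0,2,3], [0,2,5], [0,4,5], [1,2,4], [1,2,5], [1,3,5], [2,3,4], [3,4,5]

giving chain groups C_0 ≅ Z^6, C_1 ≅ Z^15, C_2 ≅ Z^10.

Boundary ∂_1: C_1 → C_0 maps an edge to its endpoints' difference, ∂[p,q] = q − p. For instance
  ∂[4,5] = [5] − [4].
This gives a 6×15 integer matrix of rank 5; reducing to Smith normal form yields diagonal entries (1,1,1,1,1).

∂_2: C_2 → C_1 maps a triangle to the signed sum of its edges. For instance
  ∂[1,3,5] = [3,5] − [1,5] + [1,3],
  ∂[0,2,3] = [2,3] − [0,3] + [0,2].
The 15×10 boundary matrix has rank 10 and Smith normal form diag(1,1,1,1,1,1,1,1,1,2).

From H_k ≅ ker(∂_k) / im(∂_{k+1}) we obtain:

  H_0: rank C_0 − rank ∂_1 = 6 − 5 = 1, and the invariant factors of ∂_1 are all 1, so H_0 = Z.
  H_1: rank ker ∂_1 − rank ∂_2 = (15 − 5) − 10 = 0, and ∂_2 has invariant factor 2 > 1, so H_1 = Z/2Z.
  H_2: rank ker ∂_2 − rank ∂_3 = (10 − 10) − 0 = 0, and there is no ∂_3, so H_2 = 0.

Hence the Betti numbers are b_0 = 1, b_1 = 0, b_2 = 0.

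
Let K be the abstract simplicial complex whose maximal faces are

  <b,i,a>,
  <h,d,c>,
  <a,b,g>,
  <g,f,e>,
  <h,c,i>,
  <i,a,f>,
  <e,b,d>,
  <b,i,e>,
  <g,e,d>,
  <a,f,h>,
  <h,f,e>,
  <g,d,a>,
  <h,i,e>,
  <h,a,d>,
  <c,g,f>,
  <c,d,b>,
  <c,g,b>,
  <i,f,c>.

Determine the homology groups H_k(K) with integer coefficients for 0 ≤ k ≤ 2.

Take the total order a < b < c < d < e < f < g < h < i on the vertex set. Then K (dimension 2) consists of the simplices:

  0-simplices (9): a, b, c, d, e, f, g, h, i
  1-simplices (27): ab, ad, af, ag, ah, ai, bc, bd, be, bg, bi, cd, cf, cg, ch, ci, de, dg, dh, ef, eg, eh, ei, fg, fh, fi, hi
  2-simplices (18): abg, abi, adg, adh, afh, afi, bcd, bcg, bde, bei, cdh, cfg, cfi, chi, deg, efg, efh, ehi

Hence C_0 ≅ Z^9, C_1 ≅ Z^27, C_2 ≅ Z^18.

Boundary ∂_1: C_1 → C_0 sends each edge [p,q] (with p < q) to q − p. For instance
  ∂eg = g − e.
As a 9×27 matrix over Z this has rank 8, with invariant factors (1,1,1,1,1,1,1,1).

The boundary map ∂_2: C_2 → C_1 acts by ∂[p,q,r] = [q,r] − [p,r] + [p,q]. For instance
  ∂bei = ei − bi + be,
  ∂abg = bg − ag + ab.
As a 27×18 matrix over Z this has rank 18, with invariant factors (1,1,1,1,1,1,1,1,1,1,1,1,1,1,1,1,1,2).

Reading off H_k = ker ∂_k / im ∂_{k+1}:

  H_0: rank C_0 − rank ∂_1 = 9 − 8 = 1, and the invariant factors of ∂_1 are all 1, so H_0 = Z.
  H_1: rank ker ∂_1 − rank ∂_2 = (27 − 8) − 18 = 1, and ∂_2 has invariant factor 2 > 1, so H_1 = Z × Z/2.
  H_2: rank ker ∂_2 − rank ∂_3 = (18 − 18) − 0 = 0, and there is no ∂_3, so H_2 = 0.

H_0 ≅ Z,  H_1 ≅ Z × Z/2,  H_2 = 0.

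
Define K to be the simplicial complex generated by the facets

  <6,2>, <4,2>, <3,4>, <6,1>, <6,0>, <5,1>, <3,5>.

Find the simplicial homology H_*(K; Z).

We work with the vertex ordering 0 < 1 < 2 < 3 < 4 < 5 < 6. The simplices of K, each written with vertices in increasing order, are:

  0-simplices (7): [0], [1], [2], [3], [4], [5], [6]
  1-simplices (7): [0,6], [1,5], [1,6], [2,4], [2,6], [3,4], [3,5]

so the chain groups are C_0 ≅ Z^7, C_1 ≅ Z^7.

The boundary map ∂_1: C_1 → C_0 sends each edge [p,q] (with p < q) to q − p. For instance
  ∂[3,4] = [4] − [3].
The resulting 7×7 matrix has rank 6, and its Smith normal form has invariant factors (1,1,1,1,1,1).

From H_k ≅ ker(∂_k) / im(∂_{k+1}) we obtain:

  H_0: rank C_0 − rank ∂_1 = 7 − 6 = 1, and the invariant factors of ∂_1 are all 1, so H_0 = Z.
  H_1: rank ker ∂_1 − rank ∂_2 = (7 − 6) − 0 = 1, and there is no ∂_2, so H_1 = Z.

H_0 ≅ Z,  H_1 ≅ Z.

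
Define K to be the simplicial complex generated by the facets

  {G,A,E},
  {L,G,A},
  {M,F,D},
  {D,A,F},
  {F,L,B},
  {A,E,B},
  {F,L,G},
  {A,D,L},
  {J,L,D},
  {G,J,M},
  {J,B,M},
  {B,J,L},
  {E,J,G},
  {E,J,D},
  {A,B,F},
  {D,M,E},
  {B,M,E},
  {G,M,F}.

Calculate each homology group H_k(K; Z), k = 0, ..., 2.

K has 9 vertices, 27 edges, 18 triangles.
rank ∂_0 = 0, rank ∂_1 = 8 ⇒ b_0 = 9 − 0 − 8 = 1; all invariant factors of ∂_1 are 1 so no torsion. So H_0 = Z.
rank ∂_1 = 8, rank ∂_2 = 18 ⇒ b_1 = 27 − 8 − 18 = 1; ∂_2 has invariant factor(s) [2] giving torsion. So H_1 = Z ⊕ Z/2Z.
rank ∂_2 = 18, rank ∂_3 = 0 ⇒ b_2 = 18 − 18 − 0 = 0. So H_2 = 0.

H_0 = Z,  H_1 = Z ⊕ Z/2Z,  H_2 = 0.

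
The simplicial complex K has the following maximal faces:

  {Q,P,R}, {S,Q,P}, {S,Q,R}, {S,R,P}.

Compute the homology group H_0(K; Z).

Fix the vertex order P < Q < R < S and write every simplex with vertices in increasing order. Then dim K = 2 and the simplices of K are:

  0-simplices (4): P, Q, R, S
  1-simplices (6): PQ, PR, PS, QR, QS, RS
  2-simplices (4): PQR, PQS, PRS, QRS

so the chain groups are C_0 ≅ Z^4, C_1 ≅ Z^6, C_2 ≅ Z^4.

∂_1: C_1 → C_0 sends each edge [p,q] (with p < q) to q − p.
As a 4×6 matrix over Z this has rank 3, with invariant factors (1,1,1).

Boundary ∂_2: C_2 → C_1 sends each 2-simplex [p,q,r] to [q,r] − [p,r] + [p,q]. For instance
  ∂PQR = QR − PR + PQ,
  ∂PQS = QS − PS + PQ.
The resulting 6×4 matrix has rank 3, and its Smith normal form has invariant factors (1,1,1).

Now H_k = ker ∂_k / im ∂_{k+1}, so:

  H_0: rank C_0 − rank ∂_1 = 4 − 3 = 1, and the invariant factors of ∂_1 are all 1, so H_0 ≅ Z.

H_0 ≅ Z.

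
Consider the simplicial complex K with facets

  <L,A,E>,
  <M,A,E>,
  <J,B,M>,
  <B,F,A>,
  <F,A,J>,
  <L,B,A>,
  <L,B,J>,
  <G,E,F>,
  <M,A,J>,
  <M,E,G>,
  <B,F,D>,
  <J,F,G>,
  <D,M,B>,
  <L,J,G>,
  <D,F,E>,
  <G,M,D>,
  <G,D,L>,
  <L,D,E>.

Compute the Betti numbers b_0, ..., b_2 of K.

b_0 = 1, b_1 = 1, b_2 = 0.

We work with the vertex ordering A < B < D < E < F < G < J < L < M. The simplices of K, each written with vertices in increasing order, are:

  0-simplices (9): A, B, D, E, F, G, J, L, M
  1-simplices (27): AB, AE, AF, AJ, AL, AM, BD, BF, BJ, BL, BM, DE, DF, DG, DL, DM, EF, EG, EL, EM, FG, FJ, GJ, GL, GM, JL, JM
  2-simplices (18): ABF, ABL, AEL, AEM, AFJ, AJM, BDF, BDM, BJL, BJM, DEF, DEL, DGL, DGM, EFG, EGM, FGJ, GJL

so the chain groups are C_0 ≅ Z^9, C_1 ≅ Z^27, C_2 ≅ Z^18.

Boundary ∂_1: C_1 → C_0 is given by ∂[p,q] = [q] − [p]. For instance
  ∂EG = G − E.
The 9×27 boundary matrix has rank 8 and Smith normal form diag(1,1,1,1,1,1,1,1).

The boundary map ∂_2: C_2 → C_1 maps a triangle to the signed sum of its edges. For instance
  ∂EGM = GM − EM + EG,
  ∂AJM = JM − AM + AJ.
This gives a 27×18 integer matrix of rank 18; reducing to Smith normal form yields diagonal entries (1,1,1,1,1,1,1,1,1,1,1,1,1,1,1,1,1,2).

From H_k ≅ ker(∂_k) / im(∂_{k+1}) we obtain:

  H_0: rank C_0 − rank ∂_1 = 9 − 8 = 1, and the invariant factors of ∂_1 are all 1, so H_0 = Z.
  H_1: rank ker ∂_1 − rank ∂_2 = (27 − 8) − 18 = 1, and ∂_2 has invariant factor 2 > 1, so H_1 = Z ⊕ Z/2.
  H_2: rank ker ∂_2 − rank ∂_3 = (18 − 18) − 0 = 0, and there is no ∂_3, so H_2 = 0.

Hence the Betti numbers are b_0 = 1, b_1 = 1, b_2 = 0.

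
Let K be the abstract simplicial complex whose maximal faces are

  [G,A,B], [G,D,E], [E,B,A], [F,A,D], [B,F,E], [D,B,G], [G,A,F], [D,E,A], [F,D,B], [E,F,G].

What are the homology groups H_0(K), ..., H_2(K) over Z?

H_0 = Z,  H_1 = Z/2Z,  H_2 = 0.

Fix the vertex order A < B < D < E < F < G and write every simplex with vertices in increasing order. Then dim K = 2 and the simplices of K are:

  0-simplices (6): A, B, D, E, F, G
  1-simplices (15): AB, AD, AE, AF, AG, BD, BE, BF, BG, DE, DF, DG, EF, EG, FG
  2-simplices (10): ABE, ABG, ADE, ADF, AFG, BDF, BDG, BEF, DEG, EFG

giving chain groups C_0 ≅ Z^6, C_1 ≅ Z^15, C_2 ≅ Z^10.

Boundary ∂_1: C_1 → C_0 sends each edge [p,q] (with p < q) to q − p. For instance
  ∂DF = F − D.
The 6×15 boundary matrix has rank 5 and Smith normal form diag(1,1,1,1,1).

∂_2: C_2 → C_1 sends each 2-simplex [p,q,r] to [q,r] − [p,r] + [p,q]. For instance
  ∂EFG = FG − EG + EF,
  ∂BDG = DG − BG + BD.
This gives a 15×10 integer matrix of rank 10; reducing to Smith normal form yields diagonal entries (1,1,1,1,1,1,1,1,1,2).

Now H_k = ker ∂_k / im ∂_{k+1}, so:

  H_0: rank C_0 − rank ∂_1 = 6 − 5 = 1, and the invariant factors of ∂_1 are all 1, so H_0 = Z.
  H_1: rank ker ∂_1 − rank ∂_2 = (15 − 5) − 10 = 0, and ∂_2 has invariant factor 2 > 1, so H_1 = Z/2Z.
  H_2: rank ker ∂_2 − rank ∂_3 = (10 − 10) − 0 = 0, and there is no ∂_3, so H_2 = 0.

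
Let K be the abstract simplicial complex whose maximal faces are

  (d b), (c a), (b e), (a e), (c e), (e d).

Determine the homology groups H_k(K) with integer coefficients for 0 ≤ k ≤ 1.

H_0 ≅ Z,  H_1 ≅ Z^2.

Order the vertices as a < b < c < d < e. Listing each simplex with vertices in this order, K has dimension 1 with simplices:

  0-simplices (5): a, b, c, d, e
  1-simplices (6): ac, ae, bd, be, ce, de

giving chain groups C_0 ≅ Z^5, C_1 ≅ Z^6.

Boundary ∂_1: C_1 → C_0 sends each edge [p,q] (with p < q) to q − p.
The resulting 5×6 matrix has rank 4, and its Smith normal form has invariant factors (1,1,1,1).

Now H_k = ker ∂_k / im ∂_{k+1}, so:

  H_0: rank C_0 − rank ∂_1 = 5 − 4 = 1, and the invariant factors of ∂_1 are all 1, so H_0 = Z.
  H_1: rank ker ∂_1 − rank ∂_2 = (6 − 4) − 0 = 2, and there is no ∂_2, so H_1 = Z^2.

(K is a triangulation of a wedge of 2 circles.)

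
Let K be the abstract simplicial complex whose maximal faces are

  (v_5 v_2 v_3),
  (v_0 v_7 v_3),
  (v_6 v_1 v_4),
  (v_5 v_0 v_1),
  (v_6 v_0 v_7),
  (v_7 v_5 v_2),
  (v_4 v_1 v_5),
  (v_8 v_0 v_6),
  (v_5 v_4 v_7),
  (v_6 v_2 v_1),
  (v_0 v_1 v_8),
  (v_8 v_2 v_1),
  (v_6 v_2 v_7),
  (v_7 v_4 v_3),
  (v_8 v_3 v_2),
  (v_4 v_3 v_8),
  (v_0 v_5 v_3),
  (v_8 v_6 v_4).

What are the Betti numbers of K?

Order the vertices as v_0 < v_1 < v_2 < v_3 < v_4 < v_5 < v_6 < v_7 < v_8. Listing each simplex with vertices in this order, K has dimension 2 with simplices:

  0-simplices (9): [v_0], [v_1], [v_2], [v_3], [v_4], [v_5], [v_6], [v_7], [v_8]
  1-simplices (27): (27 of them)
  2-simplices (18): (18 of them)

so the chain groups are C_0 ≅ Z^9, C_1 ≅ Z^27, C_2 ≅ Z^18.

∂_1: C_1 → C_0 is given by ∂[p,q] = [q] − [p]. For instance
  ∂[v_0,v_3] = [v_3] − [v_0].
The 9×27 boundary matrix has rank 8 and Smith normal form diag(1,1,1,1,1,1,1,1).

∂_2: C_2 → C_1 acts by ∂[p,q,r] = [q,r] − [p,r] + [p,q]. For instance
  ∂[v_1,v_2,v_6] = [v_2,v_6] − [v_1,v_6] + [v_1,v_2],
  ∂[v_0,v_1,v_8] = [v_1,v_8] − [v_0,v_8] + [v_0,v_1].
The 27×18 boundary matrix has rank 18 and Smith normal form diag(1,1,1,1,1,1,1,1,1,1,1,1,1,1,1,1,1,2).

Reading off H_k = ker ∂_k / im ∂_{k+1}:

  H_0: rank C_0 − rank ∂_1 = 9 − 8 = 1, and the invariant factors of ∂_1 are all 1, so H_0 = Z.
  H_1: rank ker ∂_1 − rank ∂_2 = (27 − 8) − 18 = 1, and ∂_2 has invariant factor 2 > 1, so H_1 = Z ⊕ Z/2Z.
  H_2: rank ker ∂_2 − rank ∂_3 = (18 − 18) − 0 = 0, and there is no ∂_3, so H_2 = 0.

As a check, the Euler characteristic is 9 − 27 + 18 = 0, which agrees with 1 − 1 + 0 = 0.
(K is a triangulation of the Klein bottle.)

Hence the Betti numbers are b_0 = 1, b_1 = 1, b_2 = 0.

b_0 = 1, b_1 = 1, b_2 = 0.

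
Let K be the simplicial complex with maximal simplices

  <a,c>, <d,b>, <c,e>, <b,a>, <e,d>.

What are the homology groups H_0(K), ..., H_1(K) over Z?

We work with the vertex ordering a < b < c < d < e. The simplices of K, each written with vertices in increasing order, are:

  0-simplices (5): a, b, c, d, e
  1-simplices (5): ab, ac, bd, ce, de

Hence C_0 ≅ Z^5, C_1 ≅ Z^5.

Boundary ∂_1: C_1 → C_0 sends each edge [p,q] (with p < q) to q − p. For instance
  ∂ab = b − a.
The 5×5 boundary matrix has rank 4 and Smith normal form diag(1,1,1,1).

Now H_k = ker ∂_k / im ∂_{k+1}, so:

  H_0: rank C_0 − rank ∂_1 = 5 − 4 = 1, and the invariant factors of ∂_1 are all 1, so H_0 = Z.
  H_1: rank ker ∂_1 − rank ∂_2 = (5 − 4) − 0 = 1, and there is no ∂_2, so H_1 = Z.

H_0 = Z,  H_1 = Z.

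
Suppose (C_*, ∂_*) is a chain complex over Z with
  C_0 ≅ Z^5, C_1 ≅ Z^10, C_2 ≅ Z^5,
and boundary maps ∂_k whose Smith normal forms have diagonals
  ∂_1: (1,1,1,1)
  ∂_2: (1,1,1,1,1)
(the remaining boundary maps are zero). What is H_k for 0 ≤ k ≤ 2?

H_0: b_0 = 5 − 0 − 4 = 1; torsion from ∂_1 factors > 1: none. So H_0 = Z.
H_1: b_1 = 10 − 4 − 5 = 1; torsion from ∂_2 factors > 1: none. So H_1 = Z.
H_2: b_2 = 5 − 5 − 0 = 0; torsion from ∂_3 factors > 1: none. So H_2 = 0.

H_0 = Z,  H_1 = Z,  H_2 = 0.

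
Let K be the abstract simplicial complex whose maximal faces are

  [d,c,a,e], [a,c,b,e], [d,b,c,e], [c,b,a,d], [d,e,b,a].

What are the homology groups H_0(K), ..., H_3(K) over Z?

H_0 = Z,  H_1 = 0,  H_2 = 0,  H_3 = Z.

Order the vertices as a < b < c < d < e. Listing each simplex with vertices in this order, K has dimension 3 with simplices:

  0-simplices (5): a, b, c, d, e
  1-simplices (10): ab, ac, ad, ae, bc, bd, be, cd, ce, de
  2-simplices (10): abc, abd, abe, acd, ace, ade, bcd, bce, bde, cde
  3-simplices (5): abcd, abce, abde, acde, bcde

so the chain groups are C_0 ≅ Z^5, C_1 ≅ Z^10, C_2 ≅ Z^10, C_3 ≅ Z^5.

Boundary ∂_1: C_1 → C_0 maps an edge to its endpoints' difference, ∂[p,q] = q − p. For instance
  ∂ad = d − a.
The resulting 5×10 matrix has rank 4, and its Smith normal form has invariant factors (1,1,1,1).

∂_2: C_2 → C_1 acts by ∂[p,q,r] = [q,r] − [p,r] + [p,q]. For instance
  ∂bde = de − be + bd,
  ∂ace = ce − ae + ac.
This gives a 10×10 integer matrix of rank 6; reducing to Smith normal form yields diagonal entries (1,1,1,1,1,1).

The boundary map ∂_3: C_3 → C_2 sends each 3-simplex σ to the alternating sum Σ_i (−1)^i (σ with its i-th vertex removed). For instance
  ∂acde = cde − ade + ace − acd,
  ∂abce = bce − ace + abe − abc.
The 10×5 boundary matrix has rank 4 and Smith normal form diag(1,1,1,1).

Now H_k = ker ∂_k / im ∂_{k+1}, so:

  H_0: rank C_0 − rank ∂_1 = 5 − 4 = 1, and the invariant factors of ∂_1 are all 1, so H_0 = Z.
  H_1: rank ker ∂_1 − rank ∂_2 = (10 − 4) − 6 = 0, and the invariant factors of ∂_2 are all 1, so H_1 = 0.
  H_2: rank ker ∂_2 − rank ∂_3 = (10 − 6) − 4 = 0, and the invariant factors of ∂_3 are all 1, so H_2 = 0.
  H_3: rank ker ∂_3 − rank ∂_4 = (5 − 4) − 0 = 1, and there is no ∂_4, so H_3 = Z.

As a check, the Euler characteristic is 5 − 10 + 10 − 5 = 0, which agrees with 1 − 0 + 0 − 1 = 0.
(K is a triangulation of the 3-sphere S^3.)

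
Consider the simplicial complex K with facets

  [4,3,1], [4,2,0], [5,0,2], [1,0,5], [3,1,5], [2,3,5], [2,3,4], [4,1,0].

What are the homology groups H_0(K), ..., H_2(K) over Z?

Fix the vertex order 0 < 1 < 2 < 3 < 4 < 5 and write every simplex with vertices in increasing order. Then dim K = 2 and the simplices of K are:

  0-simplices (6): [0], [1], [2], [3], [4], [5]
  1-simplices (12): [0,1], [0,2], [0,4], [0,5], [1,3], [1,4], [1,5], [2,3], [2,4], [2,5], [3,4], [3,5]
  2-simplices (8): [0,1,4], [0,1,5], [0,2,4], [0,2,5], [1,3,4], [1,3,5], [2,3,4], [2,3,5]

so the chain groups are C_0 ≅ Z^6, C_1 ≅ Z^12, C_2 ≅ Z^8.

The boundary map ∂_1: C_1 → C_0 sends each edge [p,q] (with p < q) to q − p.
The 6×12 boundary matrix has rank 5 and Smith normal form diag(1,1,1,1,1).

Boundary ∂_2: C_2 → C_1 maps a triangle to the signed sum of its edges. For instance
  ∂[0,2,4] = [2,4] − [0,4] + [0,2],
  ∂[0,1,4] = [1,4] − [0,4] + [0,1].
This gives a 12×8 integer matrix of rank 7; reducing to Smith normal form yields diagonal entries (1,1,1,1,1,1,1).

Reading off H_k = ker ∂_k / im ∂_{k+1}:

  H_0: rank C_0 − rank ∂_1 = 6 − 5 = 1, and the invariant factors of ∂_1 are all 1, so H_0 ≅ Z.
  H_1: rank ker ∂_1 − rank ∂_2 = (12 − 5) − 7 = 0, and the invariant factors of ∂_2 are all 1, so H_1 ≅ 0.
  H_2: rank ker ∂_2 − rank ∂_3 = (8 − 7) − 0 = 1, and there is no ∂_3, so H_2 ≅ Z.

(K is a triangulation of the 2-sphere S^2.)

H_0 = Z,  H_1 = 0,  H_2 = Z.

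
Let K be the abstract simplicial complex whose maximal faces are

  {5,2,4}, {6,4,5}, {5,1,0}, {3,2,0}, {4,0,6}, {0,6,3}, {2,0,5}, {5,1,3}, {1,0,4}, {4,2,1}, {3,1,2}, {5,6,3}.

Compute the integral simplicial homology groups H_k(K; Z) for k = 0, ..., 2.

Fix the vertex order 0 < 1 < 2 < 3 < 4 < 5 < 6 and write every simplex with vertices in increasing order. Then dim K = 2 and the simplices of K are:

  0-simplices (7): [0], [1], [2], [3], [4], [5], [6]
  1-simplices (18): [0,1], [0,2], [0,3], [0,4], [0,5], [0,6], [1,2], [1,3], [1,4], [1,5], [2,3], [2,4], [2,5], [3,5], [3,6], [4,5], [4,6], [5,6]
  2-simplices (12): [0,1,4], [0,1,5], [0,2,3], [0,2,5], [0,3,6], [0,4,6], [1,2,3], [1,2,4], [1,3,5], [2,4,5], [3,5,6], [4,5,6]

Hence C_0 ≅ Z^7, C_1 ≅ Z^18, C_2 ≅ Z^12.

The boundary map ∂_1: C_1 → C_0 maps an edge to its endpoints' difference, ∂[p,q] = q − p.
The resulting 7×18 matrix has rank 6, and its Smith normal form has invariant factors (1,1,1,1,1,1).

The boundary map ∂_2: C_2 → C_1 sends each 2-simplex [p,q,r] to [q,r] − [p,r] + [p,q]. For instance
  ∂[0,3,6] = [3,6] − [0,6] + [0,3],
  ∂[0,4,6] = [4,6] − [0,6] + [0,4].
As a 18×12 matrix over Z this has rank 12, with invariant factors (1,1,1,1,1,1,1,1,1,1,1,2).

Reading off H_k = ker ∂_k / im ∂_{k+1}:

  H_0: rank C_0 − rank ∂_1 = 7 − 6 = 1, and the invariant factors of ∂_1 are all 1, so H_0 = Z.
  H_1: rank ker ∂_1 − rank ∂_2 = (18 − 6) − 12 = 0, and ∂_2 has invariant factor 2 > 1, so H_1 = Z/2Z.
  H_2: rank ker ∂_2 − rank ∂_3 = (12 − 12) − 0 = 0, and there is no ∂_3, so H_2 = 0.

(K is a triangulation of the real projective plane RP^2.)

H_0 ≅ Z,  H_1 ≅ Z/2Z,  H_2 = 0.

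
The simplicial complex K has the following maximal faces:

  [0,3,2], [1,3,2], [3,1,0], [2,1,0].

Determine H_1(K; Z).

H_1 ≅ 0.

We work with the vertex ordering 0 < 1 < 2 < 3. The simplices of K, each written with vertices in increasing order, are:

  0-simplices (4): [0], [1], [2], [3]
  1-simplices (6): [0,1], [0,2], [0,3], [1,2], [1,3], [2,3]
  2-simplices (4): [0,1,2], [0,1,3], [0,2,3], [1,2,3]

giving chain groups C_0 ≅ Z^4, C_1 ≅ Z^6, C_2 ≅ Z^4.

∂_1: C_1 → C_0 maps an edge to its endpoints' difference, ∂[p,q] = q − p.
The 4×6 boundary matrix has rank 3 and Smith normal form diag(1,1,1).

Boundary ∂_2: C_2 → C_1 acts by ∂[p,q,r] = [q,r] − [p,r] + [p,q]. For instance
  ∂[1,2,3] = [2,3] − [1,3] + [1,2],
  ∂[0,1,2] = [1,2] − [0,2] + [0,1].
The resulting 6×4 matrix has rank 3, and its Smith normal form has invariant factors (1,1,1).

Reading off H_k = ker ∂_k / im ∂_{k+1}:

  H_1: rank ker ∂_1 − rank ∂_2 = (6 − 3) − 3 = 0, and the invariant factors of ∂_2 are all 1, so H_1 = 0.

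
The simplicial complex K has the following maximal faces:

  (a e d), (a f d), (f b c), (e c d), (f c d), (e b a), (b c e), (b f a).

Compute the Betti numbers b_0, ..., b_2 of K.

Fix the vertex order a < b < c < d < e < f and write every simplex with vertices in increasing order. Then dim K = 2 and the simplices of K are:

  0-simplices (6): a, b, c, d, e, f
  1-simplices (12): ab, ad, ae, af, bc, be, bf, cd, ce, cf, de, df
  2-simplices (8): abe, abf, ade, adf, bce, bcf, cde, cdf

so the chain groups are C_0 ≅ Z^6, C_1 ≅ Z^12, C_2 ≅ Z^8.

The boundary map ∂_1: C_1 → C_0 is given by ∂[p,q] = [q] − [p].
This gives a 6×12 integer matrix of rank 5; reducing to Smith normal form yields diagonal entries (1,1,1,1,1).

Boundary ∂_2: C_2 → C_1 sends each 2-simplex [p,q,r] to [q,r] − [p,r] + [p,q]. For instance
  ∂bce = ce − be + bc,
  ∂abe = be − ae + ab.
This gives a 12×8 integer matrix of rank 7; reducing to Smith normal form yields diagonal entries (1,1,1,1,1,1,1).

From H_k ≅ ker(∂_k) / im(∂_{k+1}) we obtain:

  H_0: rank C_0 − rank ∂_1 = 6 − 5 = 1, and the invariant factors of ∂_1 are all 1, so H_0 = Z.
  H_1: rank ker ∂_1 − rank ∂_2 = (12 − 5) − 7 = 0, and the invariant factors of ∂_2 are all 1, so H_1 = 0.
  H_2: rank ker ∂_2 − rank ∂_3 = (8 − 7) − 0 = 1, and there is no ∂_3, so H_2 = Z.

As a check, the Euler characteristic is 6 − 12 + 8 = 2, which agrees with 1 − 0 + 1 = 2.
(K is a triangulation of the 2-sphere S^2.)

Hence the Betti numbers are b_0 = 1, b_1 = 0, b_2 = 1.

b_0 = 1, b_1 = 0, b_2 = 1.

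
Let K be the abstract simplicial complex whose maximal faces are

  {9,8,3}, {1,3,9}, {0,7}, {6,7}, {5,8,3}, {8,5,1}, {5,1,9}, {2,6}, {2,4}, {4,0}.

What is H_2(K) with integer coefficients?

We work with the vertex ordering 0 < 1 < 2 < 3 < 4 < 5 < 6 < 7 < 8 < 9. The simplices of K, each written with vertices in increasing order, are:

  0-simplices (10): [0], [1], [2], [3], [4], [5], [6], [7], [8], [9]
  1-simplices (15): [0,4], [0,7], [1,3], [1,5], [1,8], [1,9], [2,4], [2,6], [3,5], [3,8], [3,9], [5,8], [5,9], [6,7], [8,9]
  2-simplices (5): [1,3,9], [1,5,8], [1,5,9], [3,5,8], [3,8,9]

so the chain groups are C_0 ≅ Z^10, C_1 ≅ Z^15, C_2 ≅ Z^5.

∂_1: C_1 → C_0 is given by ∂[p,q] = [q] − [p]. For instance
  ∂[3,5] = [5] − [3].
The resulting 10×15 matrix has rank 8, and its Smith normal form has invariant factors (1,1,1,1,1,1,1,1).

∂_2: C_2 → C_1 acts by ∂[p,q,r] = [q,r] − [p,r] + [p,q]. For instance
  ∂[3,8,9] = [8,9] − [3,9] + [3,8],
  ∂[3,5,8] = [5,8] − [3,8] + [3,5].
The resulting 15×5 matrix has rank 5, and its Smith normal form has invariant factors (1,1,1,1,1).

Computing H_k = (kernel of ∂_k) / (image of ∂_{k+1}):

  H_2: rank ker ∂_2 − rank ∂_3 = (5 − 5) − 0 = 0, and there is no ∂_3, so H_2 ≅ 0.

H_2 = 0.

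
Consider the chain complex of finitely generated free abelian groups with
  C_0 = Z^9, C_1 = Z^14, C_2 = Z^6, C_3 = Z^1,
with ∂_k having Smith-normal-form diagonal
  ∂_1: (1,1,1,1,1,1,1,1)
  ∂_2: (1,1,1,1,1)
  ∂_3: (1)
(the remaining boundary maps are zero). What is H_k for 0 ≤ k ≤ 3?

H_0: b_0 = 9 − 0 − 8 = 1; torsion from ∂_1 factors > 1: none. So H_0 = Z.
H_1: b_1 = 14 − 8 − 5 = 1; torsion from ∂_2 factors > 1: none. So H_1 = Z.
H_2: b_2 = 6 − 5 − 1 = 0; torsion from ∂_3 factors > 1: none. So H_2 = 0.
H_3: b_3 = 1 − 1 − 0 = 0; torsion from ∂_4 factors > 1: none. So H_3 = 0.

H_0 = Z,  H_1 = Z,  H_2 = 0,  H_3 = 0.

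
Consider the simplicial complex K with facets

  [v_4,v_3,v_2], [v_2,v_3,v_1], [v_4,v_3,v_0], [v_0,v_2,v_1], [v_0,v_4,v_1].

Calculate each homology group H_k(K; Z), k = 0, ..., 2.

We work with the vertex ordering v_0 < v_1 < v_2 < v_3 < v_4. The simplices of K, each written with vertices in increasing order, are:

  0-simplices (5): [v_0], [v_1], [v_2], [v_3], [v_4]
  1-simplices (10): [v_0,v_1], [v_0,v_2], [v_0,v_3], [v_0,v_4], [v_1,v_2], [v_1,v_3], [v_1,v_4], [v_2,v_3], [v_2,v_4], [v_3,v_4]
  2-simplices (5): [v_0,v_1,v_2], [v_0,v_1,v_4], [v_0,v_3,v_4], [v_1,v_2,v_3], [v_2,v_3,v_4]

Hence C_0 ≅ Z^5, C_1 ≅ Z^10, C_2 ≅ Z^5.

The boundary map ∂_1: C_1 → C_0 is given by ∂[p,q] = [q] − [p].
This gives a 5×10 integer matrix of rank 4; reducing to Smith normal form yields diagonal entries (1,1,1,1).

The boundary map ∂_2: C_2 → C_1 acts by ∂[p,q,r] = [q,r] − [p,r] + [p,q]. For instance
  ∂[v_0,v_1,v_4] = [v_1,v_4] − [v_0,v_4] + [v_0,v_1],
  ∂[v_1,v_2,v_3] = [v_2,v_3] − [v_1,v_3] + [v_1,v_2].
This gives a 10×5 integer matrix of rank 5; reducing to Smith normal form yields diagonal entries (1,1,1,1,1).

Now H_k = ker ∂_k / im ∂_{k+1}, so:

  H_0: rank C_0 − rank ∂_1 = 5 − 4 = 1, and the invariant factors of ∂_1 are all 1, so H_0 ≅ Z.
  H_1: rank ker ∂_1 − rank ∂_2 = (10 − 4) − 5 = 1, and the invariant factors of ∂_2 are all 1, so H_1 ≅ Z.
  H_2: rank ker ∂_2 − rank ∂_3 = (5 − 5) − 0 = 0, and there is no ∂_3, so H_2 ≅ 0.

H_0 ≅ Z,  H_1 ≅ Z,  H_2 = 0.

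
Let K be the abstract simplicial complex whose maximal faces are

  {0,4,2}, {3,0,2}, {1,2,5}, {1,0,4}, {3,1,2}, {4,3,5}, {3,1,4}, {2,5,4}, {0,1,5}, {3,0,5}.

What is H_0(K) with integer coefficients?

H_0 = Z.

Order the vertices as 0 < 1 < 2 < 3 < 4 < 5. Listing each simplex with vertices in this order, K has dimension 2 with simplices:

  0-simplices (6): [0], [1], [2], [3], [4], [5]
  1-simplices (15): [0,1], [0,2], [0,3], [0,4], [0,5], [1,2], [1,3], [1,4], [1,5], [2,3], [2,4], [2,5], [3,4], [3,5], [4,5]
  2-simplices (10): [0,1,4], [0,1,5], [0,2,3], [0,2,4], [0,3,5], [1,2,3], [1,2,5], [1,3,4], [2,4,5], [3,4,5]

so the chain groups are C_0 ≅ Z^6, C_1 ≅ Z^15, C_2 ≅ Z^10.

∂_1: C_1 → C_0 maps an edge to its endpoints' difference, ∂[p,q] = q − p. For instance
  ∂[1,2] = [2] − [1].
This gives a 6×15 integer matrix of rank 5; reducing to Smith normal form yields diagonal entries (1,1,1,1,1).

∂_2: C_2 → C_1 acts by ∂[p,q,r] = [q,r] − [p,r] + [p,q]. For instance
  ∂[0,1,5] = [1,5] − [0,5] + [0,1],
  ∂[1,2,5] = [2,5] − [1,5] + [1,2].
The 15×10 boundary matrix has rank 10 and Smith normal form diag(1,1,1,1,1,1,1,1,1,2).

Now H_k = ker ∂_k / im ∂_{k+1}, so:

  H_0: rank C_0 − rank ∂_1 = 6 − 5 = 1, and the invariant factors of ∂_1 are all 1, so H_0 ≅ Z.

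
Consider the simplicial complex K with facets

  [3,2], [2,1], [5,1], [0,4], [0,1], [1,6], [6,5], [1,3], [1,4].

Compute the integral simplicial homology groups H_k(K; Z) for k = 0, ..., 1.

H_0 = Z,  H_1 = Z^3.

Take the total order 0 < 1 < 2 < 3 < 4 < 5 < 6 on the vertex set. Then K (dimension 1) consists of the simplices:

  0-simplices (7): [0], [1], [2], [3], [4], [5], [6]
  1-simplices (9): [0,1], [0,4], [1,2], [1,3], [1,4], [1,5], [1,6], [2,3], [5,6]

giving chain groups C_0 ≅ Z^7, C_1 ≅ Z^9.

The boundary map ∂_1: C_1 → C_0 maps an edge to its endpoints' difference, ∂[p,q] = q − p.
This gives a 7×9 integer matrix of rank 6; reducing to Smith normal form yields diagonal entries (1,1,1,1,1,1).

From H_k ≅ ker(∂_k) / im(∂_{k+1}) we obtain:

  H_0: rank C_0 − rank ∂_1 = 7 − 6 = 1, and the invariant factors of ∂_1 are all 1, so H_0 = Z.
  H_1: rank ker ∂_1 − rank ∂_2 = (9 − 6) − 0 = 3, and there is no ∂_2, so H_1 = Z^3.

As a check, the Euler characteristic is 7 − 9 = -2, which agrees with 1 − 3 = -2.
(K is a triangulation of a wedge of 3 circles.)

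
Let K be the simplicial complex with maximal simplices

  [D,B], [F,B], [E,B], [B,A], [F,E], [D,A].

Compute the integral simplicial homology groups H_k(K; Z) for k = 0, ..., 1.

H_0 ≅ Z,  H_1 ≅ Z^2.

Take the total order A < B < D < E < F on the vertex set. Then K (dimension 1) consists of the simplices:

  0-simplices (5): A, B, D, E, F
  1-simplices (6): AB, AD, BD, BE, BF, EF

giving chain groups C_0 ≅ Z^5, C_1 ≅ Z^6.

The boundary map ∂_1: C_1 → C_0 sends each edge [p,q] (with p < q) to q − p. For instance
  ∂EF = F − E.
As a 5×6 matrix over Z this has rank 4, with invariant factors (1,1,1,1).

From H_k ≅ ker(∂_k) / im(∂_{k+1}) we obtain:

  H_0: rank C_0 − rank ∂_1 = 5 − 4 = 1, and the invariant factors of ∂_1 are all 1, so H_0 ≅ Z.
  H_1: rank ker ∂_1 − rank ∂_2 = (6 − 4) − 0 = 2, and there is no ∂_2, so H_1 ≅ Z^2.

As a check, the Euler characteristic is 5 − 6 = -1, which agrees with 1 − 2 = -1.
(K is a triangulation of a wedge of 2 circles.)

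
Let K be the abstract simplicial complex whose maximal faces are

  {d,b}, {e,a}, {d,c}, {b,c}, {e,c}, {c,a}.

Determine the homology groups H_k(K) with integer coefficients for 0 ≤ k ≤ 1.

H_0 ≅ Z,  H_1 ≅ Z^2.

Order the vertices as a < b < c < d < e. Listing each simplex with vertices in this order, K has dimension 1 with simplices:

  0-simplices (5): a, b, c, d, e
  1-simplices (6): ac, ae, bc, bd, cd, ce

giving chain groups C_0 ≅ Z^5, C_1 ≅ Z^6.

The boundary map ∂_1: C_1 → C_0 is given by ∂[p,q] = [q] − [p].
The 5×6 boundary matrix has rank 4 and Smith normal form diag(1,1,1,1).

Computing H_k = (kernel of ∂_k) / (image of ∂_{k+1}):

  H_0: rank C_0 − rank ∂_1 = 5 − 4 = 1, and the invariant factors of ∂_1 are all 1, so H_0 = Z.
  H_1: rank ker ∂_1 − rank ∂_2 = (6 − 4) − 0 = 2, and there is no ∂_2, so H_1 = Z^2.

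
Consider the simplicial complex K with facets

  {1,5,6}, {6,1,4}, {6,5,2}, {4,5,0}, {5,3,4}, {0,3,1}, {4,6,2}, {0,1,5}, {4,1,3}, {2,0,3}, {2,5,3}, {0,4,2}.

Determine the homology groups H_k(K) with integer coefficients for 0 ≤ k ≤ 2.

H_0 ≅ Z,  H_1 ≅ Z/2,  H_2 = 0.

Order the vertices as 0 < 1 < 2 < 3 < 4 < 5 < 6. Listing each simplex with vertices in this order, K has dimension 2 with simplices:

  0-simplices (7): [0], [1], [2], [3], [4], [5], [6]
  1-simplices (18): [0,1], [0,2], [0,3], [0,4], [0,5], [1,3], [1,4], [1,5], [1,6], [2,3], [2,4], [2,5], [2,6], [3,4], [3,5], [4,5], [4,6], [5,6]
  2-simplices (12): [0,1,3], [0,1,5], [0,2,3], [0,2,4], [0,4,5], [1,3,4], [1,4,6], [1,5,6], [2,3,5], [2,4,6], [2,5,6], [3,4,5]

so the chain groups are C_0 ≅ Z^7, C_1 ≅ Z^18, C_2 ≅ Z^12.

Boundary ∂_1: C_1 → C_0 sends each edge [p,q] (with p < q) to q − p.
The resulting 7×18 matrix has rank 6, and its Smith normal form has invariant factors (1,1,1,1,1,1).

∂_2: C_2 → C_1 maps a triangle to the signed sum of its edges. For instance
  ∂[0,1,5] = [1,5] − [0,5] + [0,1],
  ∂[0,4,5] = [4,5] − [0,5] + [0,4].
The 18×12 boundary matrix has rank 12 and Smith normal form diag(1,1,1,1,1,1,1,1,1,1,1,2).

Reading off H_k = ker ∂_k / im ∂_{k+1}:

  H_0: rank C_0 − rank ∂_1 = 7 − 6 = 1, and the invariant factors of ∂_1 are all 1, so H_0 = Z.
  H_1: rank ker ∂_1 − rank ∂_2 = (18 − 6) − 12 = 0, and ∂_2 has invariant factor 2 > 1, so H_1 = Z/2.
  H_2: rank ker ∂_2 − rank ∂_3 = (12 − 12) − 0 = 0, and there is no ∂_3, so H_2 = 0.

(K is a triangulation of the real projective plane RP^2.)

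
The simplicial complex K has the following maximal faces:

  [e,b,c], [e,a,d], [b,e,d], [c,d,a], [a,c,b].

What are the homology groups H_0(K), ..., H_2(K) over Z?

Fix the vertex order a < b < c < d < e and write every simplex with vertices in increasing order. Then dim K = 2 and the simplices of K are:

  0-simplices (5): a, b, c, d, e
  1-simplices (10): ab, ac, ad, ae, bc, bd, be, cd, ce, de
  2-simplices (5): abc, acd, ade, bce, bde

Hence C_0 ≅ Z^5, C_1 ≅ Z^10, C_2 ≅ Z^5.

Boundary ∂_1: C_1 → C_0 is given by ∂[p,q] = [q] − [p].
This gives a 5×10 integer matrix of rank 4; reducing to Smith normal form yields diagonal entries (1,1,1,1).

∂_2: C_2 → C_1 maps a triangle to the signed sum of its edges. For instance
  ∂ade = de − ae + ad,
  ∂bce = ce − be + bc.
The resulting 10×5 matrix has rank 5, and its Smith normal form has invariant factors (1,1,1,1,1).

From H_k ≅ ker(∂_k) / im(∂_{k+1}) we obtain:

  H_0: rank C_0 − rank ∂_1 = 5 − 4 = 1, and the invariant factors of ∂_1 are all 1, so H_0 = Z.
  H_1: rank ker ∂_1 − rank ∂_2 = (10 − 4) − 5 = 1, and the invariant factors of ∂_2 are all 1, so H_1 = Z.
  H_2: rank ker ∂_2 − rank ∂_3 = (5 − 5) − 0 = 0, and there is no ∂_3, so H_2 = 0.

H_0 = Z,  H_1 = Z,  H_2 = 0.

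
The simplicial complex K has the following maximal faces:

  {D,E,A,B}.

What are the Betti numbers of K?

b_0 = 1, b_1 = 0, b_2 = 0, b_3 = 0.

We work with the vertex ordering A < B < D < E. The simplices of K, each written with vertices in increasing order, are:

  0-simplices (4): A, B, D, E
  1-simplices (6): AB, AD, AE, BD, BE, DE
  2-simplices (4): ABD, ABE, ADE, BDE
  3-simplices (1): ABDE

giving chain groups C_0 ≅ Z^4, C_1 ≅ Z^6, C_2 ≅ Z^4, C_3 ≅ Z^1.

Boundary ∂_1: C_1 → C_0 sends each edge [p,q] (with p < q) to q − p. For instance
  ∂AE = E − A.
As a 4×6 matrix over Z this has rank 3, with invariant factors (1,1,1).

Boundary ∂_2: C_2 → C_1 acts by ∂[p,q,r] = [q,r] − [p,r] + [p,q]. For instance
  ∂ADE = DE − AE + AD,
  ∂ABE = BE − AE + AB.
As a 6×4 matrix over Z this has rank 3, with invariant factors (1,1,1).

Boundary ∂_3: C_3 → C_2 sends each 3-simplex σ to the alternating sum Σ_i (−1)^i (σ with its i-th vertex removed). For instance
  ∂ABDE = BDE − ADE + ABE − ABD.
The resulting 4×1 matrix has rank 1, and its Smith normal form has invariant factors (1).

From H_k ≅ ker(∂_k) / im(∂_{k+1}) we obtain:

  H_0: rank C_0 − rank ∂_1 = 4 − 3 = 1, and the invariant factors of ∂_1 are all 1, so H_0 = Z.
  H_1: rank ker ∂_1 − rank ∂_2 = (6 − 3) − 3 = 0, and the invariant factors of ∂_2 are all 1, so H_1 = 0.
  H_2: rank ker ∂_2 − rank ∂_3 = (4 − 3) − 1 = 0, and the invariant factors of ∂_3 are all 1, so H_2 = 0.
  H_3: rank ker ∂_3 − rank ∂_4 = (1 − 1) − 0 = 0, and there is no ∂_4, so H_3 = 0.

Hence the Betti numbers are b_0 = 1, b_1 = 0, b_2 = 0, b_3 = 0.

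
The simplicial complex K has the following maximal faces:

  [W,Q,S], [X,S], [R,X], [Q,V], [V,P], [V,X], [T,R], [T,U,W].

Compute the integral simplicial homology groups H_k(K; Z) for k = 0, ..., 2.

H_0 = Z,  H_1 = Z^2,  H_2 = 0.

K has 9 vertices, 12 edges, 2 triangles.
rank ∂_0 = 0, rank ∂_1 = 8 ⇒ b_0 = 9 − 0 − 8 = 1; all invariant factors of ∂_1 are 1 so no torsion. So H_0 = Z.
rank ∂_1 = 8, rank ∂_2 = 2 ⇒ b_1 = 12 − 8 − 2 = 2; all invariant factors of ∂_2 are 1 so no torsion. So H_1 = Z^2.
rank ∂_2 = 2, rank ∂_3 = 0 ⇒ b_2 = 2 − 2 − 0 = 0. So H_2 = 0.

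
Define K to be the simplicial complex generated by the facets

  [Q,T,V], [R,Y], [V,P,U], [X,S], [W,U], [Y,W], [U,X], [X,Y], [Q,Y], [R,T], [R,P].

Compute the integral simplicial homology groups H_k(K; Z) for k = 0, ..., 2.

Order the vertices as P < Q < R < S < T < U < V < W < X < Y. Listing each simplex with vertices in this order, K has dimension 2 with simplices:

  0-simplices (10): P, Q, R, S, T, U, V, W, X, Y
  1-simplices (15): PR, PU, PV, QT, QV, QY, RT, RY, SX, TV, UV, UW, UX, WY, XY
  2-simplices (2): PUV, QTV

so the chain groups are C_0 ≅ Z^10, C_1 ≅ Z^15, C_2 ≅ Z^2.

The boundary map ∂_1: C_1 → C_0 sends each edge [p,q] (with p < q) to q − p. For instance
  ∂RT = T − R.
As a 10×15 matrix over Z this has rank 9, with invariant factors (1,1,1,1,1,1,1,1,1).

∂_2: C_2 → C_1 maps a triangle to the signed sum of its edges. For instance
  ∂PUV = UV − PV + PU,
  ∂QTV = TV − QV + QT.
The 15×2 boundary matrix has rank 2 and Smith normal form diag(1,1).

Reading off H_k = ker ∂_k / im ∂_{k+1}:

  H_0: rank C_0 − rank ∂_1 = 10 − 9 = 1, and the invariant factors of ∂_1 are all 1, so H_0 = Z.
  H_1: rank ker ∂_1 − rank ∂_2 = (15 − 9) − 2 = 4, and the invariant factors of ∂_2 are all 1, so H_1 = Z^4.
  H_2: rank ker ∂_2 − rank ∂_3 = (2 − 2) − 0 = 0, and there is no ∂_3, so H_2 = 0.

As a check, the Euler characteristic is 10 − 15 + 2 = -3, which agrees with 1 − 4 + 0 = -3.

H_0 ≅ Z,  H_1 ≅ Z^4,  H_2 = 0.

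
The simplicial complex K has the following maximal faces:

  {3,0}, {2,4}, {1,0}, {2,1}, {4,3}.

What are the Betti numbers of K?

K has 5 vertices, 5 edges.
rank ∂_0 = 0, rank ∂_1 = 4 ⇒ b_0 = 5 − 0 − 4 = 1; all invariant factors of ∂_1 are 1 so no torsion. So H_0 = Z.
rank ∂_1 = 4, rank ∂_2 = 0 ⇒ b_1 = 5 − 4 − 0 = 1. So H_1 = Z.

b_0 = 1, b_1 = 1.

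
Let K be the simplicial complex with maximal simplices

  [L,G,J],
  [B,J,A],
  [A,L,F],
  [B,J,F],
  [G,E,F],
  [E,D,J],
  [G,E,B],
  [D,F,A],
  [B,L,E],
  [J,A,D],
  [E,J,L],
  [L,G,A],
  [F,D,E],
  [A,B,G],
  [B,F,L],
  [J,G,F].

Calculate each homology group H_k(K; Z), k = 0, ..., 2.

Fix the vertex order A < B < D < E < F < G < J < L and write every simplex with vertices in increasing order. Then dim K = 2 and the simplices of K are:

  0-simplices (8): A, B, D, E, F, G, J, L
  1-simplices (24): AB, AD, AF, AG, AJ, AL, BE, BF, BG, BJ, BL, DE, DF, DJ, EF, EG, EJ, EL, FG, FJ, FL, GJ, GL, JL
  2-simplices (16): ABG, ABJ, ADF, ADJ, AFL, AGL, BEG, BEL, BFJ, BFL, DEF, DEJ, EFG, EJL, FGJ, GJL

Hence C_0 ≅ Z^8, C_1 ≅ Z^24, C_2 ≅ Z^16.

∂_1: C_1 → C_0 is given by ∂[p,q] = [q] − [p]. For instance
  ∂BF = F − B.
As a 8×24 matrix over Z this has rank 7, with invariant factors (1,1,1,1,1,1,1).

Boundary ∂_2: C_2 → C_1 maps a triangle to the signed sum of its edges. For instance
  ∂BEG = EG − BG + BE,
  ∂AFL = FL − AL + AF.
As a 24×16 matrix over Z this has rank 15, with invariant factors (1,1,1,1,1,1,1,1,1,1,1,1,1,1,1).

From H_k ≅ ker(∂_k) / im(∂_{k+1}) we obtain:

  H_0: rank C_0 − rank ∂_1 = 8 − 7 = 1, and the invariant factors of ∂_1 are all 1, so H_0 = Z.
  H_1: rank ker ∂_1 − rank ∂_2 = (24 − 7) − 15 = 2, and the invariant factors of ∂_2 are all 1, so H_1 = Z^2.
  H_2: rank ker ∂_2 − rank ∂_3 = (16 − 15) − 0 = 1, and there is no ∂_3, so H_2 = Z.

(K is a triangulation of the torus T^2.)

H_0 = Z,  H_1 = Z^2,  H_2 = Z.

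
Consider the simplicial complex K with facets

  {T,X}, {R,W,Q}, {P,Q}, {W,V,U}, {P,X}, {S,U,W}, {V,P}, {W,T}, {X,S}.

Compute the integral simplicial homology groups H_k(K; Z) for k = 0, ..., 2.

K has 9 vertices, 14 edges, 3 triangles.
rank ∂_0 = 0, rank ∂_1 = 8 ⇒ b_0 = 9 − 0 − 8 = 1; all invariant factors of ∂_1 are 1 so no torsion. So H_0 ≅ Z.
rank ∂_1 = 8, rank ∂_2 = 3 ⇒ b_1 = 14 − 8 − 3 = 3; all invariant factors of ∂_2 are 1 so no torsion. So H_1 ≅ Z^3.
rank ∂_2 = 3, rank ∂_3 = 0 ⇒ b_2 = 3 − 3 − 0 = 0. So H_2 ≅ 0.

H_0 ≅ Z,  H_1 ≅ Z^3,  H_2 = 0.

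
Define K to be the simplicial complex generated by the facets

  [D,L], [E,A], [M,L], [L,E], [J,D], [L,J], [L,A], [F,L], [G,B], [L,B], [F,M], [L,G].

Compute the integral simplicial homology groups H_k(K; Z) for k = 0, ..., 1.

H_0 = Z,  H_1 = Z^4.

Order the vertices as A < B < D < E < F < G < J < L < M. Listing each simplex with vertices in this order, K has dimension 1 with simplices:

  0-simplices (9): A, B, D, E, F, G, J, L, M
  1-simplices (12): AE, AL, BG, BL, DJ, DL, EL, FL, FM, GL, JL, LM

Hence C_0 ≅ Z^9, C_1 ≅ Z^12.

∂_1: C_1 → C_0 sends each edge [p,q] (with p < q) to q − p. For instance
  ∂FL = L − F.
The resulting 9×12 matrix has rank 8, and its Smith normal form has invariant factors (1,1,1,1,1,1,1,1).

Computing H_k = (kernel of ∂_k) / (image of ∂_{k+1}):

  H_0: rank C_0 − rank ∂_1 = 9 − 8 = 1, and the invariant factors of ∂_1 are all 1, so H_0 = Z.
  H_1: rank ker ∂_1 − rank ∂_2 = (12 − 8) − 0 = 4, and there is no ∂_2, so H_1 = Z^4.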